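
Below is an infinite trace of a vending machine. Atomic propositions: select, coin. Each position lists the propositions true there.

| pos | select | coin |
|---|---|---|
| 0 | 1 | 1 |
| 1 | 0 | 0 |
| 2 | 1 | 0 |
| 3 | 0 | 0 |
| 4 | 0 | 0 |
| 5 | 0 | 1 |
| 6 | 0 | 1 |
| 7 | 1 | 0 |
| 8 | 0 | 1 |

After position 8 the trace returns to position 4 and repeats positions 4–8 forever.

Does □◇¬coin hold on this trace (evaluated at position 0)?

Holds

◇¬coin holds at every position 0..8, and those are all positions ever visited, so □◇¬coin holds.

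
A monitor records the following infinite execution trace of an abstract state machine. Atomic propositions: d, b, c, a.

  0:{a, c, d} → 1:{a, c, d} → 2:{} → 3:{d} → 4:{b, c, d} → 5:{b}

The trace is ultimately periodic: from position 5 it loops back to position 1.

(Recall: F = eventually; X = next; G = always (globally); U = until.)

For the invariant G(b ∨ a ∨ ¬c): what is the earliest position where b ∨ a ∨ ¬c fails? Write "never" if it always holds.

never

b ∨ a ∨ ¬c holds at every position 0..5, and those are all the positions the trace ever visits, so the invariant G(b ∨ a ∨ ¬c) is never violated.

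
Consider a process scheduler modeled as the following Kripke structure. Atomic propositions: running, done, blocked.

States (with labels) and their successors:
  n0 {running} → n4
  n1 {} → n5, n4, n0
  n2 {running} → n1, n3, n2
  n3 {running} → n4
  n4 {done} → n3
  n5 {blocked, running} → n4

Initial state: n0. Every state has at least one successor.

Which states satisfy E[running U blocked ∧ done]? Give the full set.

States satisfying running: {n0, n2, n3, n5}.
States satisfying blocked ∧ done: ∅.
States satisfying E[running U blocked ∧ done]: ∅.

none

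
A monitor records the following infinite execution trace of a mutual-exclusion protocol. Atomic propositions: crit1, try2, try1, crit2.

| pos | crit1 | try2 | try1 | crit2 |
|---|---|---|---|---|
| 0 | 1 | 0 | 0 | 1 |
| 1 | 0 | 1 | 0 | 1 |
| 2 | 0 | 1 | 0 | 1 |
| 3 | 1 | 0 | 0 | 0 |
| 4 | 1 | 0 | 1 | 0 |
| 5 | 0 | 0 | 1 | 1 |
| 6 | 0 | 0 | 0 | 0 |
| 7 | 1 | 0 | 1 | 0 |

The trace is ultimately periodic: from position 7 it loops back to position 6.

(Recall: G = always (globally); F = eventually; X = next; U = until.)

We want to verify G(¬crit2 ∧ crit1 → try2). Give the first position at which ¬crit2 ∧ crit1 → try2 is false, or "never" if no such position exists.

Check ¬crit2 ∧ crit1 → try2 at each position in order: 0 ✓, 1 ✓, 2 ✓.
At position 3 the labels are {crit1}, so ¬crit2 ∧ crit1 → try2 is false there. This is the first violation.

3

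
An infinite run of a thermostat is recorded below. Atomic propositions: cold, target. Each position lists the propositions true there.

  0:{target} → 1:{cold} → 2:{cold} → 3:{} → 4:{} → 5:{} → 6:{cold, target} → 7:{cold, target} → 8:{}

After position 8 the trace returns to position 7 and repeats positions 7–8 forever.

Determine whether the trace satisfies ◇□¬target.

□¬target is false at every position 0..8, so it never becomes true and ◇□¬target fails.

No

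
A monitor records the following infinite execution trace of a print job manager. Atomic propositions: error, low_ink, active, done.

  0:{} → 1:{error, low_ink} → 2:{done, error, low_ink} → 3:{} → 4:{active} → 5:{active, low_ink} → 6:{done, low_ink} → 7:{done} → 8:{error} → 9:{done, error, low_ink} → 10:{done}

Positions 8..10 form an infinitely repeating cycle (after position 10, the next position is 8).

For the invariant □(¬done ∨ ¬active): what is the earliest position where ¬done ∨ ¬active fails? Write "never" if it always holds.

¬done ∨ ¬active holds at every position 0..10, and those are all the positions the trace ever visits, so the invariant □(¬done ∨ ¬active) is never violated.

never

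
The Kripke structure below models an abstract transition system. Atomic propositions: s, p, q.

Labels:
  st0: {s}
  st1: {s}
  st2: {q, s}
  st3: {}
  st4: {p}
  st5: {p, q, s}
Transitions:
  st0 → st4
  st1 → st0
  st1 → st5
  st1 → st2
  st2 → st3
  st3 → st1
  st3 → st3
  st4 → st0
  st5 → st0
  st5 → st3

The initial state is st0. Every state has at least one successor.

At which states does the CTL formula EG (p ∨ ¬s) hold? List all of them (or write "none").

States satisfying p ∨ ¬s: {st3, st4, st5}.
States satisfying EG (p ∨ ¬s): {st3, st5}.

{st3, st5}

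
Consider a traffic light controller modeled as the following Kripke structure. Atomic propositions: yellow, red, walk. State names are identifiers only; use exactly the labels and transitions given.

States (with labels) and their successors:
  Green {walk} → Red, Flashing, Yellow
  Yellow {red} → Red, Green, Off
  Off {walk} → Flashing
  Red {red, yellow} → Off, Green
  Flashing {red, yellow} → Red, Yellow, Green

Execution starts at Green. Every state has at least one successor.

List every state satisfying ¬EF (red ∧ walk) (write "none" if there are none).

{Green, Yellow, Off, Red, Flashing}

States satisfying red ∧ walk: ∅.
States satisfying EF (red ∧ walk): ∅.
States satisfying ¬EF (red ∧ walk): {Green, Yellow, Off, Red, Flashing}.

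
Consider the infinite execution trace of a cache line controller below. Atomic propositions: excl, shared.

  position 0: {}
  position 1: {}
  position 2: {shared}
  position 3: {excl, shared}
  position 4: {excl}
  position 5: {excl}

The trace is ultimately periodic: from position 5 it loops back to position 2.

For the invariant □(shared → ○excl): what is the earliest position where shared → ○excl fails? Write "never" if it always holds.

shared → ○excl holds at every position 0..5, and those are all the positions the trace ever visits, so the invariant □(shared → ○excl) is never violated.

never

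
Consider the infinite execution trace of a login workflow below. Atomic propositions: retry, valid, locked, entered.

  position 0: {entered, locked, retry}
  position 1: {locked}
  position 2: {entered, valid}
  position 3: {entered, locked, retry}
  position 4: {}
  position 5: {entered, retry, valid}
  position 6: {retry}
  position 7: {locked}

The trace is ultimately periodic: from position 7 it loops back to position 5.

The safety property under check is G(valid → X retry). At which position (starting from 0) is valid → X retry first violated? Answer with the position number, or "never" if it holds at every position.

valid → X retry holds at every position 0..7, and those are all the positions the trace ever visits, so the invariant G(valid → X retry) is never violated.

never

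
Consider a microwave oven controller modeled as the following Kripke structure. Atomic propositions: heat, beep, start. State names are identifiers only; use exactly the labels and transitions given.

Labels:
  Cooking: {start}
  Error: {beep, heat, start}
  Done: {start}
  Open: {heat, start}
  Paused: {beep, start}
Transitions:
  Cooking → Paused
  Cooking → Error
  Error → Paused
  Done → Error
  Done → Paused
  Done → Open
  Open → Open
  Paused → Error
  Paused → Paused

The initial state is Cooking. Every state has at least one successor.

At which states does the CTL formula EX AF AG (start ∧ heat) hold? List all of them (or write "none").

States satisfying AF AG (start ∧ heat): {Open}.
States satisfying EX AF AG (start ∧ heat): {Done, Open}.

{Done, Open}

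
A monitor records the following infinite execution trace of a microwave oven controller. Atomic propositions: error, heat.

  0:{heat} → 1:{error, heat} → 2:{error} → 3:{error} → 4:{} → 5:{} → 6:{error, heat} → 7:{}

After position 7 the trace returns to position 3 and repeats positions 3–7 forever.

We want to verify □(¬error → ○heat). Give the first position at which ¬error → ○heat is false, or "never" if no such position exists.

Check ¬error → ○heat at each position in order: 0 ✓, 1 ✓, 2 ✓, 3 ✓.
At position 4 the labels are {} and the next position 5 has {}, so ¬error → ○heat is false there. This is the first violation.

4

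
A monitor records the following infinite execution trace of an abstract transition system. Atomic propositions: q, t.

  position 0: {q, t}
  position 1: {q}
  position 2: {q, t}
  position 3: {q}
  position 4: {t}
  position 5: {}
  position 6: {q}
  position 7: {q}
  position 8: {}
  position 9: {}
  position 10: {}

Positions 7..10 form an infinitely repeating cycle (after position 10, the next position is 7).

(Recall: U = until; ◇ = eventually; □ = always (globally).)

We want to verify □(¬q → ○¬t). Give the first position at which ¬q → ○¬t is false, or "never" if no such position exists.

never

¬q → ○¬t holds at every position 0..10, and those are all the positions the trace ever visits, so the invariant □(¬q → ○¬t) is never violated.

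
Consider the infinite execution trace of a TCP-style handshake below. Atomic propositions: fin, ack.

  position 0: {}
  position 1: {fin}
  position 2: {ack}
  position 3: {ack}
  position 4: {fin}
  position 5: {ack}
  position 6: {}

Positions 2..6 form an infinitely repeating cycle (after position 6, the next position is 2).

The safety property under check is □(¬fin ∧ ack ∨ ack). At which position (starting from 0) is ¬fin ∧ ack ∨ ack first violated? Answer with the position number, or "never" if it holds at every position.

0

At position 0 the labels are {}, so ¬fin ∧ ack ∨ ack is false there. This is the first violation.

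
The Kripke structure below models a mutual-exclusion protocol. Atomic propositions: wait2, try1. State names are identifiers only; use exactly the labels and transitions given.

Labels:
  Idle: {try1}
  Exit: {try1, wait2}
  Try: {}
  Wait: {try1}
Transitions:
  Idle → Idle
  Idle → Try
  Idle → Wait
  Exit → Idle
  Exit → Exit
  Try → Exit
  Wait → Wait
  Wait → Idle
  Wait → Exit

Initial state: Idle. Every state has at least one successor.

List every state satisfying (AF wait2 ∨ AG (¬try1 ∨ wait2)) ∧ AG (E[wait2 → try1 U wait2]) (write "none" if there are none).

States satisfying wait2: {Exit}.
States satisfying AF wait2: {Exit, Try}.
States satisfying ¬try1 ∨ wait2: {Exit, Try}.
States satisfying AG (¬try1 ∨ wait2): ∅.
States satisfying AF wait2 ∨ AG (¬try1 ∨ wait2): {Exit, Try}.
States satisfying E[wait2 → try1 U wait2]: {Idle, Exit, Try, Wait}.
States satisfying AG (E[wait2 → try1 U wait2]): {Idle, Exit, Try, Wait}.
States satisfying (AF wait2 ∨ AG (¬try1 ∨ wait2)) ∧ AG (E[wait2 → try1 U wait2]): {Exit, Try}.

{Exit, Try}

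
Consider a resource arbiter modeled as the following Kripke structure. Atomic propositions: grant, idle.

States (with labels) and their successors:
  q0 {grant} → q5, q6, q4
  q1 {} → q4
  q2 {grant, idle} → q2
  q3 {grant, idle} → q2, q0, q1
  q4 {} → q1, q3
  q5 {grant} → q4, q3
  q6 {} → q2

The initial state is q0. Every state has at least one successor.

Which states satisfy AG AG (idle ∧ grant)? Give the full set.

{q2}

States satisfying AG (idle ∧ grant): {q2}.
States satisfying AG AG (idle ∧ grant): {q2}.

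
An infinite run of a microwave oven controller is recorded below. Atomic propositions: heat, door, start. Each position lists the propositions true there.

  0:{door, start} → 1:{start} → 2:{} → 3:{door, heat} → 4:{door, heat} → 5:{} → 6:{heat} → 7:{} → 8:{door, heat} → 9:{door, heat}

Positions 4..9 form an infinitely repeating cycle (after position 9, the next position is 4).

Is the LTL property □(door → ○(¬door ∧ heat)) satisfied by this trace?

Does not hold

door → ○(¬door ∧ heat) must hold at every position from 0 onward. It fails at position 0, so □(door → ○(¬door ∧ heat)) is false.
Positions where door holds: 0, 3, 4, 8, 9.
Check ○(¬door ∧ heat) at each: 0→fails, 3→fails, 4→fails, 8→fails, 9→fails.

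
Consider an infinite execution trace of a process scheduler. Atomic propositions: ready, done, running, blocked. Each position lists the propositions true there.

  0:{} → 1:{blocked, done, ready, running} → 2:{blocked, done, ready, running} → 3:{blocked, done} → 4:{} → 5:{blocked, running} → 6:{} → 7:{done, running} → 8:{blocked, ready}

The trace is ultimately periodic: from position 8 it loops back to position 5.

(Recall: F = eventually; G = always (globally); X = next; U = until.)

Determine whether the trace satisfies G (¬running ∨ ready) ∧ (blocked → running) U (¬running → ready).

¬running ∨ ready must hold at every position from 0 onward. It fails at position 5, so G (¬running ∨ ready) is false.
Walking from position 0: ¬running → ready first holds at position 1, and blocked → running holds at every earlier position along the way, so (blocked → running) U (¬running → ready) holds.
At position 0: G (¬running ∨ ready) is false; (blocked → running) U (¬running → ready) is true; so G (¬running ∨ ready) ∧ (blocked → running) U (¬running → ready) is false.

No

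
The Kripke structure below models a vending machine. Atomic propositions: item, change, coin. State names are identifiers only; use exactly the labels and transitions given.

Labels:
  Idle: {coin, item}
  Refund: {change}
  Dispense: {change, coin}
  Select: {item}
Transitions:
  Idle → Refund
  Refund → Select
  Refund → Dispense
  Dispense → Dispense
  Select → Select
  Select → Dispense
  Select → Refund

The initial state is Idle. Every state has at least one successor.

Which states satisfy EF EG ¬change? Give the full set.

States satisfying EG ¬change: {Select}.
States satisfying EF EG ¬change: {Idle, Refund, Select}.

{Idle, Refund, Select}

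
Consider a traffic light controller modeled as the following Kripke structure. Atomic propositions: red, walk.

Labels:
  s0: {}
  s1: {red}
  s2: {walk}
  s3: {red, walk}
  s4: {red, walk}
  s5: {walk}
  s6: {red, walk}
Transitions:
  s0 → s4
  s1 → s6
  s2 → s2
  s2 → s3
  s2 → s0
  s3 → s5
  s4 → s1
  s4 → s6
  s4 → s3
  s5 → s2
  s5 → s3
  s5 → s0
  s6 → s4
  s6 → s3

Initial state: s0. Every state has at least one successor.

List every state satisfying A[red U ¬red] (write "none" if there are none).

States satisfying red: {s1, s3, s4, s6}.
States satisfying ¬red: {s0, s2, s5}.
States satisfying A[red U ¬red]: {s0, s2, s3, s5}.

{s0, s2, s3, s5}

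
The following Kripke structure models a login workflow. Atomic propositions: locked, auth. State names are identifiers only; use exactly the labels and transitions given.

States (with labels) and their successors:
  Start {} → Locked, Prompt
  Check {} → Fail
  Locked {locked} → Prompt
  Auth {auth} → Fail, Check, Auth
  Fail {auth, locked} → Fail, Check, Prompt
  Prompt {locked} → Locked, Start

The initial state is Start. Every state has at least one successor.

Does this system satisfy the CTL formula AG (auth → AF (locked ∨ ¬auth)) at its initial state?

States satisfying auth → AF (locked ∨ ¬auth): {Start, Check, Locked, Fail, Prompt}.
States satisfying AG (auth → AF (locked ∨ ¬auth)): {Start, Check, Locked, Fail, Prompt}.
Every state reachable from Start satisfies auth → AF (locked ∨ ¬auth).
Start ∈ Sat(AG (auth → AF (locked ∨ ¬auth))).

Holds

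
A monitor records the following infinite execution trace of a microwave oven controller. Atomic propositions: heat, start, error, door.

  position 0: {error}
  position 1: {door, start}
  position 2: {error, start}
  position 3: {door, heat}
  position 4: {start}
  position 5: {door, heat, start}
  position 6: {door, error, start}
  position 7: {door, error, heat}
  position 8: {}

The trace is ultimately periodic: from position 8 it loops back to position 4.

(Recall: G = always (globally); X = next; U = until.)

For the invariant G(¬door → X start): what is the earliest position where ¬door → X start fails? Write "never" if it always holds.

2

Check ¬door → X start at each position in order: 0 ✓, 1 ✓.
At position 2 the labels are {error, start} and the next position 3 has {door, heat}, so ¬door → X start is false there. This is the first violation.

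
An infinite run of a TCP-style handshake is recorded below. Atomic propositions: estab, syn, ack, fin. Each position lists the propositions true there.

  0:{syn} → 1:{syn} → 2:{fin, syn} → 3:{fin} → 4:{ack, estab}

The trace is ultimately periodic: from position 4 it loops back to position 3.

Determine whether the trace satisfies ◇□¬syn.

Satisfied

□¬syn holds at position 3, which is reachable from 0, so ◇□¬syn holds.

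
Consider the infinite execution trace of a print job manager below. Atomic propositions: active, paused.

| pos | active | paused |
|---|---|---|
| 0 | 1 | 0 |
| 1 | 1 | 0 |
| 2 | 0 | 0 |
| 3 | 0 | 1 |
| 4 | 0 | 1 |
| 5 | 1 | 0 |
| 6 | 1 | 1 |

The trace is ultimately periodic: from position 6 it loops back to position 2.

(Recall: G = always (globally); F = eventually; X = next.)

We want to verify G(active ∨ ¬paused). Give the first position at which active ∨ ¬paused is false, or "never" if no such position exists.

3

Check active ∨ ¬paused at each position in order: 0 ✓, 1 ✓, 2 ✓.
At position 3 the labels are {paused}, so active ∨ ¬paused is false there. This is the first violation.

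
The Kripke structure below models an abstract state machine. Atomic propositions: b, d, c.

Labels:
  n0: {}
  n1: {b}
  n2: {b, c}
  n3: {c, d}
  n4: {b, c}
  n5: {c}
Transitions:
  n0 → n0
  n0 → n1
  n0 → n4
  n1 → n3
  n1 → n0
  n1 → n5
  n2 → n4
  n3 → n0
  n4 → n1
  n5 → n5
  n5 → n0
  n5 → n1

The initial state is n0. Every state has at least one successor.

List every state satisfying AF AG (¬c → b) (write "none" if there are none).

none

States satisfying AG (¬c → b): ∅.
States satisfying AF AG (¬c → b): ∅.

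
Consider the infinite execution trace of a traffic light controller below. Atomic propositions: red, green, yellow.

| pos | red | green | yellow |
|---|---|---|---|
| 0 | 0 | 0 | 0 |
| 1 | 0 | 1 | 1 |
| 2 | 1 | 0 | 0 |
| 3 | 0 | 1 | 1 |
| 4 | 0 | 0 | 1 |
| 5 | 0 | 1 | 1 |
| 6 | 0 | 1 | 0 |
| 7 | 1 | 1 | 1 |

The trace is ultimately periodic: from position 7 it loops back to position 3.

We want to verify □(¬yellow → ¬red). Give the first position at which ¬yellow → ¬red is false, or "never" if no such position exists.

Check ¬yellow → ¬red at each position in order: 0 ✓, 1 ✓.
At position 2 the labels are {red}, so ¬yellow → ¬red is false there. This is the first violation.

2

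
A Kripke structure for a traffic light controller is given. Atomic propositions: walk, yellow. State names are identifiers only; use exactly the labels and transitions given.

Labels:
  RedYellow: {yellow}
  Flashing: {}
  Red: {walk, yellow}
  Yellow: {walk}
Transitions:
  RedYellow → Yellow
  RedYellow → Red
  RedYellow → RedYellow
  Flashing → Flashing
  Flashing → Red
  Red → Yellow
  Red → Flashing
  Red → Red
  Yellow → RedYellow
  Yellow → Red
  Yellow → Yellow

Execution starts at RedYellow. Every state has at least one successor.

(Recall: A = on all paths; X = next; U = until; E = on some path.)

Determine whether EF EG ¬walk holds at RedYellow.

Holds

States satisfying EG ¬walk: {RedYellow, Flashing}.
States satisfying EF EG ¬walk: {RedYellow, Flashing, Red, Yellow}.
Some path from RedYellow reaches a state where EG ¬walk holds.
RedYellow ∈ Sat(EF EG ¬walk).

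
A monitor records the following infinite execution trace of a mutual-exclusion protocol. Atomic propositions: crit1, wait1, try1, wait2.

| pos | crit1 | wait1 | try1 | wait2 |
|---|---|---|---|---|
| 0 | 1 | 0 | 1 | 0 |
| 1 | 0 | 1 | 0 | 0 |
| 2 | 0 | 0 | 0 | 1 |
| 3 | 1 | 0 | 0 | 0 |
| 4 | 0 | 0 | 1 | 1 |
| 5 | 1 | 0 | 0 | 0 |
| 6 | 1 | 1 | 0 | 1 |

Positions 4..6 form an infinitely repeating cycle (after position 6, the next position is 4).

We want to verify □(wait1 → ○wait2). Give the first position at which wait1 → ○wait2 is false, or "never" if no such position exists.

never

wait1 → ○wait2 holds at every position 0..6, and those are all the positions the trace ever visits, so the invariant □(wait1 → ○wait2) is never violated.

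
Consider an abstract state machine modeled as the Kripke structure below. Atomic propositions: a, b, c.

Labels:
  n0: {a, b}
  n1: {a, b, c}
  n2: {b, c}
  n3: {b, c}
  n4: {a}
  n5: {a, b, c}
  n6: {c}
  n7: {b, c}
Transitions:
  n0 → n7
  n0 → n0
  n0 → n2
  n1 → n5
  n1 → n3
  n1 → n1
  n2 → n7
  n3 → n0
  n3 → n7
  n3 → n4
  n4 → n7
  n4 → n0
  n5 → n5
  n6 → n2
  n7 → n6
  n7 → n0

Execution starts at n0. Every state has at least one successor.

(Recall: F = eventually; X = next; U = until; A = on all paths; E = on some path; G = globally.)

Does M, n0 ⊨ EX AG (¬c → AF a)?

Holds

States satisfying AG (¬c → AF a): {n0, n1, n2, n3, n4, n5, n6, n7}.
States satisfying EX AG (¬c → AF a): {n0, n1, n2, n3, n4, n5, n6, n7}.
n0 ∈ Sat(EX AG (¬c → AF a)).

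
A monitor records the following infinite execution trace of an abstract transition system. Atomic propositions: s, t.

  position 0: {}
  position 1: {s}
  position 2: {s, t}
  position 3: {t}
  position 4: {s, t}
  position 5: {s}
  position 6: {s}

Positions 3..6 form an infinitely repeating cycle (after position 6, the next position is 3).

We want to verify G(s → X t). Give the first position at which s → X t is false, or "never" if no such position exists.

Check s → X t at each position in order: 0 ✓, 1 ✓, 2 ✓, 3 ✓.
At position 4 the labels are {s, t} and the next position 5 has {s}, so s → X t is false there. This is the first violation.

4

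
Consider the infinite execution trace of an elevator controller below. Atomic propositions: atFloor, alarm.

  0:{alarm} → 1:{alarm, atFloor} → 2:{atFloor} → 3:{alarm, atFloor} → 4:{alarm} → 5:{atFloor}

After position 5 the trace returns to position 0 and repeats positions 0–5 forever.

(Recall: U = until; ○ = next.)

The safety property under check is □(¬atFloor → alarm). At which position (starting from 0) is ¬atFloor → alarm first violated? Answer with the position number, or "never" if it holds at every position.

¬atFloor → alarm holds at every position 0..5, and those are all the positions the trace ever visits, so the invariant □(¬atFloor → alarm) is never violated.

never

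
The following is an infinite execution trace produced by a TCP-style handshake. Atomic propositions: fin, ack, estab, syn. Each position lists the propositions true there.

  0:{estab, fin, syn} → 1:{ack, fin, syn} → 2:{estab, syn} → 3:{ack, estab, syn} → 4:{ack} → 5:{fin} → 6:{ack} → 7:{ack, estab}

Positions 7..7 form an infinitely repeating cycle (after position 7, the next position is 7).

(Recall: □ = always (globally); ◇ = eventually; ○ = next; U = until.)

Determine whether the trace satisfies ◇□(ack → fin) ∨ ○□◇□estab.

□(ack → fin) is false at every position 0..7, so it never becomes true and ◇□(ack → fin) fails.
The position after 0 is 1; □◇□estab is true there.
At position 0: ◇□(ack → fin) is false; ○□◇□estab is true; so ◇□(ack → fin) ∨ ○□◇□estab is true.

Yes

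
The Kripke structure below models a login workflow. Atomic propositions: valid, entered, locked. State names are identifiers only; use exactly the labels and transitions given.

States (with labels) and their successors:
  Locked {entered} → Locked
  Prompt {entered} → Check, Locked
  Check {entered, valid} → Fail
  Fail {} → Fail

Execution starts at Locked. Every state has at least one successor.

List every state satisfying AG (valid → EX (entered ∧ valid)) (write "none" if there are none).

{Locked, Fail}

States satisfying valid → EX (entered ∧ valid): {Locked, Prompt, Fail}.
States satisfying AG (valid → EX (entered ∧ valid)): {Locked, Fail}.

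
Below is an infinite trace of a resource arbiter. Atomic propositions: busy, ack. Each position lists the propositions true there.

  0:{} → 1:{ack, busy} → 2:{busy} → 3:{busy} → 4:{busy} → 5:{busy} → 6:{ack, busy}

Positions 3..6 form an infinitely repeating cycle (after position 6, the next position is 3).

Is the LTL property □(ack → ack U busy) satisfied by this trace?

Holds

ack → ack U busy holds at every position 0..6, and those are all positions ever visited, so □(ack → ack U busy) holds.
Positions where ack holds: 1, 6.
Check ack U busy at each: 1→ok, 6→ok.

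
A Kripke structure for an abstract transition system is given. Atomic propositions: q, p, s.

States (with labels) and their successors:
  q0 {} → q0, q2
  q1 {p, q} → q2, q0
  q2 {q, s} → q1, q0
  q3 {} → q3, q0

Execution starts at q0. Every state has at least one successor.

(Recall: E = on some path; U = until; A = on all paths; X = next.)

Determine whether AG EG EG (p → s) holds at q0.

States satisfying EG EG (p → s): {q0, q2, q3}.
States satisfying AG EG EG (p → s): ∅.
q1 is reachable from q0 and violates EG EG (p → s), so AG fails at q0.
q0 ∉ Sat(AG EG EG (p → s)).

No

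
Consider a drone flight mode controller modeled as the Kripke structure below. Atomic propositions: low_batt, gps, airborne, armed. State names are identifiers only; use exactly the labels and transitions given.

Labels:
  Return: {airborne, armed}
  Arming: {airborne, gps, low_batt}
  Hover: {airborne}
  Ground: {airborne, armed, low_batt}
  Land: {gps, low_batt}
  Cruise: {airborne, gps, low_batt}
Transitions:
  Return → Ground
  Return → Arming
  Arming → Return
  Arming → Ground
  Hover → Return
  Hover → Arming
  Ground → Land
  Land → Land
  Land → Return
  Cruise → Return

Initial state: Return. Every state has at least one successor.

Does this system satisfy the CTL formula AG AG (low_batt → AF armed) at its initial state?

States satisfying AG (low_batt → AF armed): ∅.
States satisfying AG AG (low_batt → AF armed): ∅.
Arming is reachable from Return and violates AG (low_batt → AF armed), so AG fails at Return.
Return ∉ Sat(AG AG (low_batt → AF armed)).

Violated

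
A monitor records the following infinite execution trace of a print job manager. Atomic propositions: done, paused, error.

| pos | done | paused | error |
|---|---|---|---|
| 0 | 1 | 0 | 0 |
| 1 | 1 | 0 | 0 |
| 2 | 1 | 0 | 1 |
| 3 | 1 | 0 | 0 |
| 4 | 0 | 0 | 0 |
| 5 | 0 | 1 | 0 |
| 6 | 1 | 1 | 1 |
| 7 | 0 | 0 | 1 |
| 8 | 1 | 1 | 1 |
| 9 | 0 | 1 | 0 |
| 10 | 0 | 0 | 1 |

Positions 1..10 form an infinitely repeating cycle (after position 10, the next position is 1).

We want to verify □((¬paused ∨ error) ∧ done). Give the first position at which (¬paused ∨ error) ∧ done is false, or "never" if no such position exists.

4

Check (¬paused ∨ error) ∧ done at each position in order: 0 ✓, 1 ✓, 2 ✓, 3 ✓.
At position 4 the labels are {}, so (¬paused ∨ error) ∧ done is false there. This is the first violation.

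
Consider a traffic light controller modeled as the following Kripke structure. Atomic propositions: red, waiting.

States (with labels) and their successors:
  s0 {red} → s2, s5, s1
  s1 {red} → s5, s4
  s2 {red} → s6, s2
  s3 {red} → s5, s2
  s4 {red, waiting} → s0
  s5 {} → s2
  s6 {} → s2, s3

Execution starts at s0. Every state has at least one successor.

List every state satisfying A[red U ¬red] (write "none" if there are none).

States satisfying red: {s0, s1, s2, s3, s4}.
States satisfying ¬red: {s5, s6}.
States satisfying A[red U ¬red]: {s5, s6}.

{s5, s6}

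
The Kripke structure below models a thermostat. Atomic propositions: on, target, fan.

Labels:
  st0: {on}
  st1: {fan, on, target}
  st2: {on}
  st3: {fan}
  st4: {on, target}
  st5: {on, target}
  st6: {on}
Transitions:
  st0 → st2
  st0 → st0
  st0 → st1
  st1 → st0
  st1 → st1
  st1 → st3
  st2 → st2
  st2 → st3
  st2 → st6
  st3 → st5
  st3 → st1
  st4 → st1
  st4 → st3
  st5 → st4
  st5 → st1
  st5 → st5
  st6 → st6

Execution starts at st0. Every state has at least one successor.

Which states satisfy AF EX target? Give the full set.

States satisfying EX target: {st0, st1, st3, st4, st5}.
States satisfying AF EX target: {st0, st1, st3, st4, st5}.

{st0, st1, st3, st4, st5}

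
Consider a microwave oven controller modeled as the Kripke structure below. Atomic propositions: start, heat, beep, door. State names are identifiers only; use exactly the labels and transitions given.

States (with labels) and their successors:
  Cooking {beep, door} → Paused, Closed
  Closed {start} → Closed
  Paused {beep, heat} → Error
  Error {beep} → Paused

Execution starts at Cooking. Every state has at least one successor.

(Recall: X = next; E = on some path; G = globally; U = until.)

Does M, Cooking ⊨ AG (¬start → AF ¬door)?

States satisfying ¬start → AF ¬door: {Cooking, Closed, Paused, Error}.
States satisfying AG (¬start → AF ¬door): {Cooking, Closed, Paused, Error}.
Every state reachable from Cooking satisfies ¬start → AF ¬door.
Cooking ∈ Sat(AG (¬start → AF ¬door)).

Yes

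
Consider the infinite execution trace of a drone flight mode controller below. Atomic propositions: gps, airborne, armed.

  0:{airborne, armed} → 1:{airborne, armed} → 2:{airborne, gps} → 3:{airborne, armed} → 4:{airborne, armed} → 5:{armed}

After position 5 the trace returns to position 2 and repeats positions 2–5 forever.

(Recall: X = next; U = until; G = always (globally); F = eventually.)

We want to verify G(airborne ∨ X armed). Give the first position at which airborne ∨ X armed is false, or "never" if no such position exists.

5

Check airborne ∨ X armed at each position in order: 0 ✓, 1 ✓, 2 ✓, 3 ✓, 4 ✓.
At position 5 the labels are {armed} and the next position 2 has {airborne, gps}, so airborne ∨ X armed is false there. This is the first violation.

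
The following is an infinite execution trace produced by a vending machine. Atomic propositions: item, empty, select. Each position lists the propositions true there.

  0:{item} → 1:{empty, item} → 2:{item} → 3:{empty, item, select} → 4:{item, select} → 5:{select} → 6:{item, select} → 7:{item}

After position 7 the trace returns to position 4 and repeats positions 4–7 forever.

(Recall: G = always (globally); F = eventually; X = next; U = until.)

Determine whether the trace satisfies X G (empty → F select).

Holds

The position after 0 is 1; G (empty → F select) is true there.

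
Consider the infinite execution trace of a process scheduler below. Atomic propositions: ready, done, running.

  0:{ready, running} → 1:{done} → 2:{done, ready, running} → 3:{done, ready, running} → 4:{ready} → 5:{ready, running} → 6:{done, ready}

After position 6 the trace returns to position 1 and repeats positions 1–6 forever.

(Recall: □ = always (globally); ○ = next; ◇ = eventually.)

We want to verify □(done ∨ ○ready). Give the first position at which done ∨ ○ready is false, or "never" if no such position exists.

At position 0 the labels are {ready, running} and the next position 1 has {done}, so done ∨ ○ready is false there. This is the first violation.

0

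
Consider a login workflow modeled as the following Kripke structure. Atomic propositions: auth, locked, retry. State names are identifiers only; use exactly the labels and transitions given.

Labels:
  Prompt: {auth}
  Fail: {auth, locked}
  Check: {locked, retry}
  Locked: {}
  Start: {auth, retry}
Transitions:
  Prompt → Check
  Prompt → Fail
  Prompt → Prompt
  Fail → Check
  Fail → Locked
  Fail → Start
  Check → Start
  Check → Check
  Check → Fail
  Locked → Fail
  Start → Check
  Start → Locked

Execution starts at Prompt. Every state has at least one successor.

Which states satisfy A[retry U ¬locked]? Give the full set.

States satisfying retry: {Check, Start}.
States satisfying ¬locked: {Prompt, Locked, Start}.
States satisfying A[retry U ¬locked]: {Prompt, Locked, Start}.

{Prompt, Locked, Start}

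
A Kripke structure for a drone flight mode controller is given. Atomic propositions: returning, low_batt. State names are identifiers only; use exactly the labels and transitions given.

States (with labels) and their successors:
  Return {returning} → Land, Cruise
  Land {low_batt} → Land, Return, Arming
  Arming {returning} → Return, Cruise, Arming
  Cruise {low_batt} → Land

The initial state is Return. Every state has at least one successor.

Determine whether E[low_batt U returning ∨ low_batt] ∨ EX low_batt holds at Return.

States satisfying low_batt: {Land, Cruise}.
States satisfying returning ∨ low_batt: {Return, Land, Arming, Cruise}.
States satisfying E[low_batt U returning ∨ low_batt]: {Return, Land, Arming, Cruise}.
States satisfying EX low_batt: {Return, Land, Arming, Cruise}.
States satisfying E[low_batt U returning ∨ low_batt] ∨ EX low_batt: {Return, Land, Arming, Cruise}.
Return ∈ Sat(E[low_batt U returning ∨ low_batt] ∨ EX low_batt).

Satisfied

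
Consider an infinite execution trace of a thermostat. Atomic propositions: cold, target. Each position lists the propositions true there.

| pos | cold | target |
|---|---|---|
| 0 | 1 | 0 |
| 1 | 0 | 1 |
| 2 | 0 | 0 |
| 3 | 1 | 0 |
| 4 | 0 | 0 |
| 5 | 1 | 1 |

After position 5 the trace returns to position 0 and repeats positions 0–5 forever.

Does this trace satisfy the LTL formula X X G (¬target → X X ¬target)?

The position after 0 is 1; X G (¬target → X X ¬target) is false there.

Does not hold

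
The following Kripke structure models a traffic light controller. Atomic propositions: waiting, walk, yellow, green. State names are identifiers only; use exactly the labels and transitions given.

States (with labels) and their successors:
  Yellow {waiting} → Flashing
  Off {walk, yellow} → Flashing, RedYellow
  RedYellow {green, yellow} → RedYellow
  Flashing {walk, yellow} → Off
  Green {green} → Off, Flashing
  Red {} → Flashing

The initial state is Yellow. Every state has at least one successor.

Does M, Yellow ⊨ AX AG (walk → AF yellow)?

States satisfying AG (walk → AF yellow): {Yellow, Off, RedYellow, Flashing, Green, Red}.
States satisfying AX AG (walk → AF yellow): {Yellow, Off, RedYellow, Flashing, Green, Red}.
Yellow ∈ Sat(AX AG (walk → AF yellow)).

Holds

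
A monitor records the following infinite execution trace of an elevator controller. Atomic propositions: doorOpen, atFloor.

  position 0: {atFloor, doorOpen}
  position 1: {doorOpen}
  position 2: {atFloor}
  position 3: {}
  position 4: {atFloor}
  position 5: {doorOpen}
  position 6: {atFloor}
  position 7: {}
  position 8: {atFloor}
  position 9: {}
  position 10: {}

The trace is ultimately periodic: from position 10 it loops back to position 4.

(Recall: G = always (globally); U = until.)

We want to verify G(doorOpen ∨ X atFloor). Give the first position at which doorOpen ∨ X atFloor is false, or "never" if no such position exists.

2

Check doorOpen ∨ X atFloor at each position in order: 0 ✓, 1 ✓.
At position 2 the labels are {atFloor} and the next position 3 has {}, so doorOpen ∨ X atFloor is false there. This is the first violation.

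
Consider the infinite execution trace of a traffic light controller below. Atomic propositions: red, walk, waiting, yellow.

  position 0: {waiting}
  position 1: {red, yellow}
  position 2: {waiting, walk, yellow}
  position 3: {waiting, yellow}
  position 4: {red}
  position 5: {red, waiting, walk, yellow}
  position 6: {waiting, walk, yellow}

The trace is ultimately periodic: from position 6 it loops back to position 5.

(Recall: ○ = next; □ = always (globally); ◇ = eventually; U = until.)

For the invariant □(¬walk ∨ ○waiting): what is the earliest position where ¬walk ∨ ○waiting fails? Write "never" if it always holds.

never

¬walk ∨ ○waiting holds at every position 0..6, and those are all the positions the trace ever visits, so the invariant □(¬walk ∨ ○waiting) is never violated.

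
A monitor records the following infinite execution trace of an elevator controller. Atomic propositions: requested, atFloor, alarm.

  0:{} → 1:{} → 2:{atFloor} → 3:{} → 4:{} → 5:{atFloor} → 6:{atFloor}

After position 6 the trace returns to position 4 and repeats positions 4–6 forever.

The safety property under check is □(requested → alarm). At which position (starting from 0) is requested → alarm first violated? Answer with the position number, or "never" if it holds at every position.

requested → alarm holds at every position 0..6, and those are all the positions the trace ever visits, so the invariant □(requested → alarm) is never violated.

never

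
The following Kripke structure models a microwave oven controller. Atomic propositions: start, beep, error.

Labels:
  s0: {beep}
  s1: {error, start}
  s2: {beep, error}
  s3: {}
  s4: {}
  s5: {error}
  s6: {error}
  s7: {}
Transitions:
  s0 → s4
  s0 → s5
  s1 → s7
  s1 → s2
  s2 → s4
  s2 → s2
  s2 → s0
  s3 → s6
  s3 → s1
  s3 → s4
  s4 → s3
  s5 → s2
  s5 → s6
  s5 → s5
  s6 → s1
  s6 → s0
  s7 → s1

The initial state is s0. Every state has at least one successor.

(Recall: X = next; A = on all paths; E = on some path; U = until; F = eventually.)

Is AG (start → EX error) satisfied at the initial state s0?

Satisfied

States satisfying start → EX error: {s0, s1, s2, s3, s4, s5, s6, s7}.
States satisfying AG (start → EX error): {s0, s1, s2, s3, s4, s5, s6, s7}.
Every state reachable from s0 satisfies start → EX error.
s0 ∈ Sat(AG (start → EX error)).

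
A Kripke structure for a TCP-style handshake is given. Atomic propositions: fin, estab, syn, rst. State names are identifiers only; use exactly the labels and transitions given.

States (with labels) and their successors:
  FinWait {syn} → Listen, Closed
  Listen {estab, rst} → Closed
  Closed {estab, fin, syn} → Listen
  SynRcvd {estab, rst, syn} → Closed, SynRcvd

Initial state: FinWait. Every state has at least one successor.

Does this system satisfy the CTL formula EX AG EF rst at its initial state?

States satisfying AG EF rst: {FinWait, Listen, Closed, SynRcvd}.
States satisfying EX AG EF rst: {FinWait, Listen, Closed, SynRcvd}.
FinWait ∈ Sat(EX AG EF rst).

Holds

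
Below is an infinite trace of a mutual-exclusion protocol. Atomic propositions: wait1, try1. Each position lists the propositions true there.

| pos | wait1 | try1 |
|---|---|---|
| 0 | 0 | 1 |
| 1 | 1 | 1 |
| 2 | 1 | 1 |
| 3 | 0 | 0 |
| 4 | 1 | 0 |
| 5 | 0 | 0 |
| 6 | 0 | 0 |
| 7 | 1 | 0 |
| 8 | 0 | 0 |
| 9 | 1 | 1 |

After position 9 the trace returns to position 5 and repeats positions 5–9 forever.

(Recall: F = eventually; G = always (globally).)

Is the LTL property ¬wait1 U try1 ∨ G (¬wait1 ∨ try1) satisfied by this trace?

Holds

Walking from position 0: try1 first holds at position 0, and ¬wait1 holds at every earlier position along the way, so ¬wait1 U try1 holds.
¬wait1 ∨ try1 must hold at every position from 0 onward. It fails at position 4, so G (¬wait1 ∨ try1) is false.
At position 0: ¬wait1 U try1 is true; G (¬wait1 ∨ try1) is false; so ¬wait1 U try1 ∨ G (¬wait1 ∨ try1) is true.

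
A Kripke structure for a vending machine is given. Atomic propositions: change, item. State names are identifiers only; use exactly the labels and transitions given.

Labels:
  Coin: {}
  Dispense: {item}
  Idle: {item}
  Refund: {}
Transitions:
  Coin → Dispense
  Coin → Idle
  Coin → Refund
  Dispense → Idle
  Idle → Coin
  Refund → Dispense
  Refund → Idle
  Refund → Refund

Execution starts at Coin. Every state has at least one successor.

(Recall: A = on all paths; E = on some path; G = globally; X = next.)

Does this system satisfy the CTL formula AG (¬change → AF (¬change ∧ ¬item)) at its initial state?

States satisfying ¬change → AF (¬change ∧ ¬item): {Coin, Dispense, Idle, Refund}.
States satisfying AG (¬change → AF (¬change ∧ ¬item)): {Coin, Dispense, Idle, Refund}.
Every state reachable from Coin satisfies ¬change → AF (¬change ∧ ¬item).
Coin ∈ Sat(AG (¬change → AF (¬change ∧ ¬item))).

Yes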